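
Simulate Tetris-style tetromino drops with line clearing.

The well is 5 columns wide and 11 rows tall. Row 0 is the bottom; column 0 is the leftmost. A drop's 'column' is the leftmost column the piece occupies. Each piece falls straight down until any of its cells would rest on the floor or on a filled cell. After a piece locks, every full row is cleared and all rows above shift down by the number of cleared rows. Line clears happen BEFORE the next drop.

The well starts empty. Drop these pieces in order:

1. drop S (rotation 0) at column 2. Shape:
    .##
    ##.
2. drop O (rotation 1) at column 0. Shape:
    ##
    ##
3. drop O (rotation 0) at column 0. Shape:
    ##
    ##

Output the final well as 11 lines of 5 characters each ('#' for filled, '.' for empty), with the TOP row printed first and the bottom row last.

Answer: .....
.....
.....
.....
.....
.....
.....
##...
##...
##.##
####.

Derivation:
Drop 1: S rot0 at col 2 lands with bottom-row=0; cleared 0 line(s) (total 0); column heights now [0 0 1 2 2], max=2
Drop 2: O rot1 at col 0 lands with bottom-row=0; cleared 0 line(s) (total 0); column heights now [2 2 1 2 2], max=2
Drop 3: O rot0 at col 0 lands with bottom-row=2; cleared 0 line(s) (total 0); column heights now [4 4 1 2 2], max=4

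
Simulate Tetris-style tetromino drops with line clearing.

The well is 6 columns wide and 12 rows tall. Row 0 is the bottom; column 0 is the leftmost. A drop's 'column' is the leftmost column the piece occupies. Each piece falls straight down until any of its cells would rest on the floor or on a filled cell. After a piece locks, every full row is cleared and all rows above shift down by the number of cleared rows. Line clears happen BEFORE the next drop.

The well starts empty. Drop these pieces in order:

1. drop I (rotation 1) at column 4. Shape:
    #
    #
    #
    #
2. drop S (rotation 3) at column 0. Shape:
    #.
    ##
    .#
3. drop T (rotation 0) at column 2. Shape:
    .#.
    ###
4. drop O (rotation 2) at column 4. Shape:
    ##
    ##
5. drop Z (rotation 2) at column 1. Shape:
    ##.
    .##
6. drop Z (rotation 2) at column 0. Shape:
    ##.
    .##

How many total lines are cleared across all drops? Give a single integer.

Answer: 0

Derivation:
Drop 1: I rot1 at col 4 lands with bottom-row=0; cleared 0 line(s) (total 0); column heights now [0 0 0 0 4 0], max=4
Drop 2: S rot3 at col 0 lands with bottom-row=0; cleared 0 line(s) (total 0); column heights now [3 2 0 0 4 0], max=4
Drop 3: T rot0 at col 2 lands with bottom-row=4; cleared 0 line(s) (total 0); column heights now [3 2 5 6 5 0], max=6
Drop 4: O rot2 at col 4 lands with bottom-row=5; cleared 0 line(s) (total 0); column heights now [3 2 5 6 7 7], max=7
Drop 5: Z rot2 at col 1 lands with bottom-row=6; cleared 0 line(s) (total 0); column heights now [3 8 8 7 7 7], max=8
Drop 6: Z rot2 at col 0 lands with bottom-row=8; cleared 0 line(s) (total 0); column heights now [10 10 9 7 7 7], max=10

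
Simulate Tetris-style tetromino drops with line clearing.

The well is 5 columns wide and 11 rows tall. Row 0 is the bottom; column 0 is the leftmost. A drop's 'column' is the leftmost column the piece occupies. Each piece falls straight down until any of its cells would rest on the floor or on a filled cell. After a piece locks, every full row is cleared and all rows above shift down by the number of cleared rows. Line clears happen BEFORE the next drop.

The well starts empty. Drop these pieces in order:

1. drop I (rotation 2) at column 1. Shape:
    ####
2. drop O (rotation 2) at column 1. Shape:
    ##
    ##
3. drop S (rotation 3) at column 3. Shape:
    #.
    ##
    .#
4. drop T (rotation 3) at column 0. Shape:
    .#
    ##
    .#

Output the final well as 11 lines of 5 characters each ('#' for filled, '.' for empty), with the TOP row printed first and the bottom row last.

Answer: .....
.....
.....
.....
.....
.#...
##...
.#.#.
.####
.##.#
.####

Derivation:
Drop 1: I rot2 at col 1 lands with bottom-row=0; cleared 0 line(s) (total 0); column heights now [0 1 1 1 1], max=1
Drop 2: O rot2 at col 1 lands with bottom-row=1; cleared 0 line(s) (total 0); column heights now [0 3 3 1 1], max=3
Drop 3: S rot3 at col 3 lands with bottom-row=1; cleared 0 line(s) (total 0); column heights now [0 3 3 4 3], max=4
Drop 4: T rot3 at col 0 lands with bottom-row=3; cleared 0 line(s) (total 0); column heights now [5 6 3 4 3], max=6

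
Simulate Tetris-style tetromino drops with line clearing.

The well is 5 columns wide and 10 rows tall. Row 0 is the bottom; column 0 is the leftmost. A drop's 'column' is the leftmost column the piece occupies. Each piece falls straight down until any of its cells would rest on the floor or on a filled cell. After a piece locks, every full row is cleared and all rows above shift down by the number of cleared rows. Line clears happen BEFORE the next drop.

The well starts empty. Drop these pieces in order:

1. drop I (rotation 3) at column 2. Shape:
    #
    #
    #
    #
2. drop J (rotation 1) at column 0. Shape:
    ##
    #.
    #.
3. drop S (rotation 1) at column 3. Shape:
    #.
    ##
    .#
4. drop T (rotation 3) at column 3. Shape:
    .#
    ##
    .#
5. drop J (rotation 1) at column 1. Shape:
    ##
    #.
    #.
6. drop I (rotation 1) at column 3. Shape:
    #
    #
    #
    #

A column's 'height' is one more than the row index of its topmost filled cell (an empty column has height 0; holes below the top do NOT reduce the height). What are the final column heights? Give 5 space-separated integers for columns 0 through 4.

Drop 1: I rot3 at col 2 lands with bottom-row=0; cleared 0 line(s) (total 0); column heights now [0 0 4 0 0], max=4
Drop 2: J rot1 at col 0 lands with bottom-row=0; cleared 0 line(s) (total 0); column heights now [3 3 4 0 0], max=4
Drop 3: S rot1 at col 3 lands with bottom-row=0; cleared 0 line(s) (total 0); column heights now [3 3 4 3 2], max=4
Drop 4: T rot3 at col 3 lands with bottom-row=2; cleared 1 line(s) (total 1); column heights now [2 0 3 3 4], max=4
Drop 5: J rot1 at col 1 lands with bottom-row=1; cleared 1 line(s) (total 2); column heights now [1 3 3 2 3], max=3
Drop 6: I rot1 at col 3 lands with bottom-row=2; cleared 0 line(s) (total 2); column heights now [1 3 3 6 3], max=6

Answer: 1 3 3 6 3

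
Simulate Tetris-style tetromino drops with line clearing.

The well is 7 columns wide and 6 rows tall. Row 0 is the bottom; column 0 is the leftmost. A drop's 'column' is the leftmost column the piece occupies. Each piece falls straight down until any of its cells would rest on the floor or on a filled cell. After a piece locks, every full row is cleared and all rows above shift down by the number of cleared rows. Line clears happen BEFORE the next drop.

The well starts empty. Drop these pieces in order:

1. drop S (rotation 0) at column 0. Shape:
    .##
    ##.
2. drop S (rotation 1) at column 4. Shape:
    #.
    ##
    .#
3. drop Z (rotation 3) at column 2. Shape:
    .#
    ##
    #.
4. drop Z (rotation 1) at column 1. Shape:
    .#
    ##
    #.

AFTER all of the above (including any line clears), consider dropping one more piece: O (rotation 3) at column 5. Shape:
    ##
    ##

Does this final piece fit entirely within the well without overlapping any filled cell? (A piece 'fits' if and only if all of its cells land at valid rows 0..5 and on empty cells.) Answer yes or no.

Drop 1: S rot0 at col 0 lands with bottom-row=0; cleared 0 line(s) (total 0); column heights now [1 2 2 0 0 0 0], max=2
Drop 2: S rot1 at col 4 lands with bottom-row=0; cleared 0 line(s) (total 0); column heights now [1 2 2 0 3 2 0], max=3
Drop 3: Z rot3 at col 2 lands with bottom-row=2; cleared 0 line(s) (total 0); column heights now [1 2 4 5 3 2 0], max=5
Drop 4: Z rot1 at col 1 lands with bottom-row=3; cleared 0 line(s) (total 0); column heights now [1 5 6 5 3 2 0], max=6
Test piece O rot3 at col 5 (width 2): heights before test = [1 5 6 5 3 2 0]; fits = True

Answer: yes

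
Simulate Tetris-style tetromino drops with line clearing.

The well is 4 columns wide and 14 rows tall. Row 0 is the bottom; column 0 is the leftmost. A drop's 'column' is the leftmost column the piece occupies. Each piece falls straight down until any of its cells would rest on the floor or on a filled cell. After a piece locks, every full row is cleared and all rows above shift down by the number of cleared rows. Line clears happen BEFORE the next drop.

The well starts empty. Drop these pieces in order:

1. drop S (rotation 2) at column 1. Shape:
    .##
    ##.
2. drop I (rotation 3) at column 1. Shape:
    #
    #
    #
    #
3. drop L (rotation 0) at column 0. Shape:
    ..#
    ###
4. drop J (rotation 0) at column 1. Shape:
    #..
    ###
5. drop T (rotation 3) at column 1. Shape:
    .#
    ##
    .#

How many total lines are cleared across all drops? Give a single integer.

Answer: 0

Derivation:
Drop 1: S rot2 at col 1 lands with bottom-row=0; cleared 0 line(s) (total 0); column heights now [0 1 2 2], max=2
Drop 2: I rot3 at col 1 lands with bottom-row=1; cleared 0 line(s) (total 0); column heights now [0 5 2 2], max=5
Drop 3: L rot0 at col 0 lands with bottom-row=5; cleared 0 line(s) (total 0); column heights now [6 6 7 2], max=7
Drop 4: J rot0 at col 1 lands with bottom-row=7; cleared 0 line(s) (total 0); column heights now [6 9 8 8], max=9
Drop 5: T rot3 at col 1 lands with bottom-row=8; cleared 0 line(s) (total 0); column heights now [6 10 11 8], max=11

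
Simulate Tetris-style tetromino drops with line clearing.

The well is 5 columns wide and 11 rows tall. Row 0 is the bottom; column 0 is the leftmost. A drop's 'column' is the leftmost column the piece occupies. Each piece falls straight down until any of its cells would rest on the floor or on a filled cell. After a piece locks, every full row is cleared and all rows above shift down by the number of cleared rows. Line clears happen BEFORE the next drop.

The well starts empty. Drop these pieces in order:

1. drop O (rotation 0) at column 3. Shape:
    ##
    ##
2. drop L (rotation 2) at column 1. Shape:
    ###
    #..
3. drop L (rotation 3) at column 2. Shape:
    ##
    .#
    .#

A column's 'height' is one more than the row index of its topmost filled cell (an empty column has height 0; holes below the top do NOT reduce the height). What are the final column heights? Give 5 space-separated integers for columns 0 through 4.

Drop 1: O rot0 at col 3 lands with bottom-row=0; cleared 0 line(s) (total 0); column heights now [0 0 0 2 2], max=2
Drop 2: L rot2 at col 1 lands with bottom-row=1; cleared 0 line(s) (total 0); column heights now [0 3 3 3 2], max=3
Drop 3: L rot3 at col 2 lands with bottom-row=3; cleared 0 line(s) (total 0); column heights now [0 3 6 6 2], max=6

Answer: 0 3 6 6 2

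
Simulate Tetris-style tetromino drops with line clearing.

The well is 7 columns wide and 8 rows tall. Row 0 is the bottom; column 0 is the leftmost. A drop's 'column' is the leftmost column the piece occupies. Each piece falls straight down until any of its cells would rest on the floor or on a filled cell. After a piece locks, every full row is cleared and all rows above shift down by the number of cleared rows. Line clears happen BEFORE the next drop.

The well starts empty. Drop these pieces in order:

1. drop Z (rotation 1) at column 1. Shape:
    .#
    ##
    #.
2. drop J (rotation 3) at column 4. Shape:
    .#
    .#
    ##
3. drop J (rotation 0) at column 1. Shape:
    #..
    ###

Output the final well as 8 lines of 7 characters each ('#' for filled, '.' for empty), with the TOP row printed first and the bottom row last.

Answer: .......
.......
.......
.#.....
.###...
..#..#.
.##..#.
.#..##.

Derivation:
Drop 1: Z rot1 at col 1 lands with bottom-row=0; cleared 0 line(s) (total 0); column heights now [0 2 3 0 0 0 0], max=3
Drop 2: J rot3 at col 4 lands with bottom-row=0; cleared 0 line(s) (total 0); column heights now [0 2 3 0 1 3 0], max=3
Drop 3: J rot0 at col 1 lands with bottom-row=3; cleared 0 line(s) (total 0); column heights now [0 5 4 4 1 3 0], max=5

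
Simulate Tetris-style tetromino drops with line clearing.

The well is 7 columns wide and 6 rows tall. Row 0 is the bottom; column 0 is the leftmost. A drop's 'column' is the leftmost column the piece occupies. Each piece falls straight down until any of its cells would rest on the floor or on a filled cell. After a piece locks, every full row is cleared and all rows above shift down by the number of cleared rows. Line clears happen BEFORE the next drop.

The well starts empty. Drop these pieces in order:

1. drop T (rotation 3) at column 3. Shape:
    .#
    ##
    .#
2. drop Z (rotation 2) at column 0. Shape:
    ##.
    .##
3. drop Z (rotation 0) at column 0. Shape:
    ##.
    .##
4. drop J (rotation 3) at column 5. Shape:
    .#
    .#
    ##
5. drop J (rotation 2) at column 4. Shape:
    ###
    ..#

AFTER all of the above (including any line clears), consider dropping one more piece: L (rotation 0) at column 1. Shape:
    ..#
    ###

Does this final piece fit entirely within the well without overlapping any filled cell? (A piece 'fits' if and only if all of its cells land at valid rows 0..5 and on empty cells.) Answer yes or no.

Answer: yes

Derivation:
Drop 1: T rot3 at col 3 lands with bottom-row=0; cleared 0 line(s) (total 0); column heights now [0 0 0 2 3 0 0], max=3
Drop 2: Z rot2 at col 0 lands with bottom-row=0; cleared 0 line(s) (total 0); column heights now [2 2 1 2 3 0 0], max=3
Drop 3: Z rot0 at col 0 lands with bottom-row=2; cleared 0 line(s) (total 0); column heights now [4 4 3 2 3 0 0], max=4
Drop 4: J rot3 at col 5 lands with bottom-row=0; cleared 0 line(s) (total 0); column heights now [4 4 3 2 3 1 3], max=4
Drop 5: J rot2 at col 4 lands with bottom-row=3; cleared 0 line(s) (total 0); column heights now [4 4 3 2 5 5 5], max=5
Test piece L rot0 at col 1 (width 3): heights before test = [4 4 3 2 5 5 5]; fits = True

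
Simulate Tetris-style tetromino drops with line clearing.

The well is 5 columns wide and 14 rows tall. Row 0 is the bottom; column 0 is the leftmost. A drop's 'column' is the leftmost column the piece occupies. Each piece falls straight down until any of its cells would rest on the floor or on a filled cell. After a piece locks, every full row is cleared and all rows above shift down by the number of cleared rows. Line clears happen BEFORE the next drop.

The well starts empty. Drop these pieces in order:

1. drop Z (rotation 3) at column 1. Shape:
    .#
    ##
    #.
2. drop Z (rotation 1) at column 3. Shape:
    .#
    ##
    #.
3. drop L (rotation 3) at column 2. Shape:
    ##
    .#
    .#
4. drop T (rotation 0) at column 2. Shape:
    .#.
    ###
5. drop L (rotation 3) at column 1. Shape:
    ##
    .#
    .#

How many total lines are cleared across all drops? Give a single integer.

Drop 1: Z rot3 at col 1 lands with bottom-row=0; cleared 0 line(s) (total 0); column heights now [0 2 3 0 0], max=3
Drop 2: Z rot1 at col 3 lands with bottom-row=0; cleared 0 line(s) (total 0); column heights now [0 2 3 2 3], max=3
Drop 3: L rot3 at col 2 lands with bottom-row=2; cleared 0 line(s) (total 0); column heights now [0 2 5 5 3], max=5
Drop 4: T rot0 at col 2 lands with bottom-row=5; cleared 0 line(s) (total 0); column heights now [0 2 6 7 6], max=7
Drop 5: L rot3 at col 1 lands with bottom-row=6; cleared 0 line(s) (total 0); column heights now [0 9 9 7 6], max=9

Answer: 0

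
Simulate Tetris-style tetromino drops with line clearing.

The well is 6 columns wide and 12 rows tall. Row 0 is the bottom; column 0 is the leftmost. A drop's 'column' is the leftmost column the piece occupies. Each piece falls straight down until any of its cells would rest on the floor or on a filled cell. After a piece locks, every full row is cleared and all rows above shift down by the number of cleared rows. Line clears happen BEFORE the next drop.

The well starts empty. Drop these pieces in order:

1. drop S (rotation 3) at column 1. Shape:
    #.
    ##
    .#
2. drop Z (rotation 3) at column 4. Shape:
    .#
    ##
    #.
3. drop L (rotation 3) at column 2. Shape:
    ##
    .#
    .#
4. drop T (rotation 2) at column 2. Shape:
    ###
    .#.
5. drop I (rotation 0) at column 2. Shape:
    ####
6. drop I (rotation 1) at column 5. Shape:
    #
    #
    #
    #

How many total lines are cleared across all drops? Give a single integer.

Drop 1: S rot3 at col 1 lands with bottom-row=0; cleared 0 line(s) (total 0); column heights now [0 3 2 0 0 0], max=3
Drop 2: Z rot3 at col 4 lands with bottom-row=0; cleared 0 line(s) (total 0); column heights now [0 3 2 0 2 3], max=3
Drop 3: L rot3 at col 2 lands with bottom-row=0; cleared 0 line(s) (total 0); column heights now [0 3 3 3 2 3], max=3
Drop 4: T rot2 at col 2 lands with bottom-row=3; cleared 0 line(s) (total 0); column heights now [0 3 5 5 5 3], max=5
Drop 5: I rot0 at col 2 lands with bottom-row=5; cleared 0 line(s) (total 0); column heights now [0 3 6 6 6 6], max=6
Drop 6: I rot1 at col 5 lands with bottom-row=6; cleared 0 line(s) (total 0); column heights now [0 3 6 6 6 10], max=10

Answer: 0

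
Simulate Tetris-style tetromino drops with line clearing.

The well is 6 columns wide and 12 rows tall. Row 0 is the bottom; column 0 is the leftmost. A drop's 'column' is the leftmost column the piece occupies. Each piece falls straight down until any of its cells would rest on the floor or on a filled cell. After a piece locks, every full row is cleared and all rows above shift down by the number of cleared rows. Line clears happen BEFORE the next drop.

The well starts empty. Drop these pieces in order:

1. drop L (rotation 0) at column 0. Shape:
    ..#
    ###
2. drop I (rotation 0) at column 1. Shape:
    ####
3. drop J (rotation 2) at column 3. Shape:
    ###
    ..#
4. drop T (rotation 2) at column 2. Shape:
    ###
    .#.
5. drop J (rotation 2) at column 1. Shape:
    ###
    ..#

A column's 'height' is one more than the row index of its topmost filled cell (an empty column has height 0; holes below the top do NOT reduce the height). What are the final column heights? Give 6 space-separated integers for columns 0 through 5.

Answer: 1 8 8 8 6 4

Derivation:
Drop 1: L rot0 at col 0 lands with bottom-row=0; cleared 0 line(s) (total 0); column heights now [1 1 2 0 0 0], max=2
Drop 2: I rot0 at col 1 lands with bottom-row=2; cleared 0 line(s) (total 0); column heights now [1 3 3 3 3 0], max=3
Drop 3: J rot2 at col 3 lands with bottom-row=2; cleared 0 line(s) (total 0); column heights now [1 3 3 4 4 4], max=4
Drop 4: T rot2 at col 2 lands with bottom-row=4; cleared 0 line(s) (total 0); column heights now [1 3 6 6 6 4], max=6
Drop 5: J rot2 at col 1 lands with bottom-row=6; cleared 0 line(s) (total 0); column heights now [1 8 8 8 6 4], max=8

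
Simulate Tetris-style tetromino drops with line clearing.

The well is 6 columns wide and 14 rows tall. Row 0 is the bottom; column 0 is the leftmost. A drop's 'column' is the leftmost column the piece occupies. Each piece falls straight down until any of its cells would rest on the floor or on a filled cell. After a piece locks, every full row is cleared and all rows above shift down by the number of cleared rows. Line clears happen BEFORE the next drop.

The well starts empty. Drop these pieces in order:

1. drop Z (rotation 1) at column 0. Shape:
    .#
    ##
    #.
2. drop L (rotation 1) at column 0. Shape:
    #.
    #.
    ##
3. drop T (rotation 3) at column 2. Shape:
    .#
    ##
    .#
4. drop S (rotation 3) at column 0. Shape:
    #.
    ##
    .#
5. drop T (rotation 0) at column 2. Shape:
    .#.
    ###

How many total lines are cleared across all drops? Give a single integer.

Answer: 0

Derivation:
Drop 1: Z rot1 at col 0 lands with bottom-row=0; cleared 0 line(s) (total 0); column heights now [2 3 0 0 0 0], max=3
Drop 2: L rot1 at col 0 lands with bottom-row=3; cleared 0 line(s) (total 0); column heights now [6 4 0 0 0 0], max=6
Drop 3: T rot3 at col 2 lands with bottom-row=0; cleared 0 line(s) (total 0); column heights now [6 4 2 3 0 0], max=6
Drop 4: S rot3 at col 0 lands with bottom-row=5; cleared 0 line(s) (total 0); column heights now [8 7 2 3 0 0], max=8
Drop 5: T rot0 at col 2 lands with bottom-row=3; cleared 0 line(s) (total 0); column heights now [8 7 4 5 4 0], max=8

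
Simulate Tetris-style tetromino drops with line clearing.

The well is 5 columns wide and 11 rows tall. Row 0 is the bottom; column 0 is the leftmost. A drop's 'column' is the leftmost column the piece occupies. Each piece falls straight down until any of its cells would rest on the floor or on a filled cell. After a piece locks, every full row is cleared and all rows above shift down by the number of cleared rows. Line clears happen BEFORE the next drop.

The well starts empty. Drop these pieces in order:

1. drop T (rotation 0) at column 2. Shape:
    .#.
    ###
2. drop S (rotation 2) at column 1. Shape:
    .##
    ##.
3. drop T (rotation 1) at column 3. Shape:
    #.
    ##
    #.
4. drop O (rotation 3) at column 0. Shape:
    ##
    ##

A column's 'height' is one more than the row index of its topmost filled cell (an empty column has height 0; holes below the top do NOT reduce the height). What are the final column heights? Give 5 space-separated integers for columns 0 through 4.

Answer: 4 4 3 6 5

Derivation:
Drop 1: T rot0 at col 2 lands with bottom-row=0; cleared 0 line(s) (total 0); column heights now [0 0 1 2 1], max=2
Drop 2: S rot2 at col 1 lands with bottom-row=1; cleared 0 line(s) (total 0); column heights now [0 2 3 3 1], max=3
Drop 3: T rot1 at col 3 lands with bottom-row=3; cleared 0 line(s) (total 0); column heights now [0 2 3 6 5], max=6
Drop 4: O rot3 at col 0 lands with bottom-row=2; cleared 0 line(s) (total 0); column heights now [4 4 3 6 5], max=6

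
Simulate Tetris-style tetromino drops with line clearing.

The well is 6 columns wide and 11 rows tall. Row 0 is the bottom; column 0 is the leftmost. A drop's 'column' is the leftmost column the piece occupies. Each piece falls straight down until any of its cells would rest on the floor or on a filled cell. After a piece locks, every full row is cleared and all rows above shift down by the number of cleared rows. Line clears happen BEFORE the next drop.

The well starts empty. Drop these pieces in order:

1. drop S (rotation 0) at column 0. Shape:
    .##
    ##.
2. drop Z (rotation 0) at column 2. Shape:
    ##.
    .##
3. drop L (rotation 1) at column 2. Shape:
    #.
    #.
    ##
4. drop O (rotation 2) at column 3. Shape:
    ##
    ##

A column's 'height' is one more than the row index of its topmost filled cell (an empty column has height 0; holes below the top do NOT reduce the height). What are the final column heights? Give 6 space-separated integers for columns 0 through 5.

Drop 1: S rot0 at col 0 lands with bottom-row=0; cleared 0 line(s) (total 0); column heights now [1 2 2 0 0 0], max=2
Drop 2: Z rot0 at col 2 lands with bottom-row=1; cleared 0 line(s) (total 0); column heights now [1 2 3 3 2 0], max=3
Drop 3: L rot1 at col 2 lands with bottom-row=3; cleared 0 line(s) (total 0); column heights now [1 2 6 4 2 0], max=6
Drop 4: O rot2 at col 3 lands with bottom-row=4; cleared 0 line(s) (total 0); column heights now [1 2 6 6 6 0], max=6

Answer: 1 2 6 6 6 0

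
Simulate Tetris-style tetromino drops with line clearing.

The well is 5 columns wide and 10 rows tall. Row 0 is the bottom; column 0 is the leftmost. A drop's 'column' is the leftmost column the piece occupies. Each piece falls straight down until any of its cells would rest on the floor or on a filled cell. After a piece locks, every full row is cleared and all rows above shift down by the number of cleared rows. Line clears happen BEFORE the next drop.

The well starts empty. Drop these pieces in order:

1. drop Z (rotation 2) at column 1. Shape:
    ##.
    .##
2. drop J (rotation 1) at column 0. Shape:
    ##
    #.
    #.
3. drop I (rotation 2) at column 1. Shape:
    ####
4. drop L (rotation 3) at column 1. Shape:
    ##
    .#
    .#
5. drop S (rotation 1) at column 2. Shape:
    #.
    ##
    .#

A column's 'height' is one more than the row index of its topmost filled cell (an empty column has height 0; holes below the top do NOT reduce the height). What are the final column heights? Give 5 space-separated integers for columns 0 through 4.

Answer: 3 7 9 8 4

Derivation:
Drop 1: Z rot2 at col 1 lands with bottom-row=0; cleared 0 line(s) (total 0); column heights now [0 2 2 1 0], max=2
Drop 2: J rot1 at col 0 lands with bottom-row=0; cleared 0 line(s) (total 0); column heights now [3 3 2 1 0], max=3
Drop 3: I rot2 at col 1 lands with bottom-row=3; cleared 0 line(s) (total 0); column heights now [3 4 4 4 4], max=4
Drop 4: L rot3 at col 1 lands with bottom-row=4; cleared 0 line(s) (total 0); column heights now [3 7 7 4 4], max=7
Drop 5: S rot1 at col 2 lands with bottom-row=6; cleared 0 line(s) (total 0); column heights now [3 7 9 8 4], max=9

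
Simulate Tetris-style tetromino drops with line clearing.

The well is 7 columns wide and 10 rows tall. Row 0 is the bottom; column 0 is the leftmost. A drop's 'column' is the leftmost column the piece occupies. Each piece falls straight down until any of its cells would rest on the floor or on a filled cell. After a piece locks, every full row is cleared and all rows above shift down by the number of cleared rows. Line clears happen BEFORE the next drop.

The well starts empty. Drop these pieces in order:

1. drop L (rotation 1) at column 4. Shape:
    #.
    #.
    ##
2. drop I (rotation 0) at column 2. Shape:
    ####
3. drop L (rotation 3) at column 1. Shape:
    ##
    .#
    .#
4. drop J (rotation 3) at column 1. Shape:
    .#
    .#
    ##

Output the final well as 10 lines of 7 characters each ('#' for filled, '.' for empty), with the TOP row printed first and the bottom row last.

Answer: ..#....
..#....
.##....
.##....
..#....
..#....
..####.
....#..
....#..
....##.

Derivation:
Drop 1: L rot1 at col 4 lands with bottom-row=0; cleared 0 line(s) (total 0); column heights now [0 0 0 0 3 1 0], max=3
Drop 2: I rot0 at col 2 lands with bottom-row=3; cleared 0 line(s) (total 0); column heights now [0 0 4 4 4 4 0], max=4
Drop 3: L rot3 at col 1 lands with bottom-row=4; cleared 0 line(s) (total 0); column heights now [0 7 7 4 4 4 0], max=7
Drop 4: J rot3 at col 1 lands with bottom-row=7; cleared 0 line(s) (total 0); column heights now [0 8 10 4 4 4 0], max=10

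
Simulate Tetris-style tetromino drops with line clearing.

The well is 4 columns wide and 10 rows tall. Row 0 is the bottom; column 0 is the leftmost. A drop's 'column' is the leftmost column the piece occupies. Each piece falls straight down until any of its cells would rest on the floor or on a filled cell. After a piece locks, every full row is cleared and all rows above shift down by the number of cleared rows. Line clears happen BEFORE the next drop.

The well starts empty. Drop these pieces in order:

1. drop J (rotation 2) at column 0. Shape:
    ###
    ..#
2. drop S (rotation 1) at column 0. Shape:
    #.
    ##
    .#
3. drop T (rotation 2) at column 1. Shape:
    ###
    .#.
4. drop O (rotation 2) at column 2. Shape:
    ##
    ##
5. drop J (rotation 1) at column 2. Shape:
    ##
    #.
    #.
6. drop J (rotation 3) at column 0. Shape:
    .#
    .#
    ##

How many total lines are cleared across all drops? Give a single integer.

Answer: 2

Derivation:
Drop 1: J rot2 at col 0 lands with bottom-row=0; cleared 0 line(s) (total 0); column heights now [2 2 2 0], max=2
Drop 2: S rot1 at col 0 lands with bottom-row=2; cleared 0 line(s) (total 0); column heights now [5 4 2 0], max=5
Drop 3: T rot2 at col 1 lands with bottom-row=3; cleared 1 line(s) (total 1); column heights now [4 4 4 0], max=4
Drop 4: O rot2 at col 2 lands with bottom-row=4; cleared 0 line(s) (total 1); column heights now [4 4 6 6], max=6
Drop 5: J rot1 at col 2 lands with bottom-row=6; cleared 0 line(s) (total 1); column heights now [4 4 9 9], max=9
Drop 6: J rot3 at col 0 lands with bottom-row=4; cleared 1 line(s) (total 2); column heights now [4 6 8 8], max=8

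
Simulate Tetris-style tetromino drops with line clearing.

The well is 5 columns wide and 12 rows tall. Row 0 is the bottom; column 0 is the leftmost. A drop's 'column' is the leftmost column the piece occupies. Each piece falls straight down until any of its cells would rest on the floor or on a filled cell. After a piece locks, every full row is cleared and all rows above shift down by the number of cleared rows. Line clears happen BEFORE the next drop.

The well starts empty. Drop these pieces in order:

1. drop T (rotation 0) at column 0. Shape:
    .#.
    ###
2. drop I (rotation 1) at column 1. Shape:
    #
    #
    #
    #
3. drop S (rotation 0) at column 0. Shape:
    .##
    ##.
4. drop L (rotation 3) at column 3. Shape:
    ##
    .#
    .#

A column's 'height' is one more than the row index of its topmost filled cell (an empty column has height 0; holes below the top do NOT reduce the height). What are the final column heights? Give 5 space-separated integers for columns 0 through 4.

Answer: 7 8 8 3 3

Derivation:
Drop 1: T rot0 at col 0 lands with bottom-row=0; cleared 0 line(s) (total 0); column heights now [1 2 1 0 0], max=2
Drop 2: I rot1 at col 1 lands with bottom-row=2; cleared 0 line(s) (total 0); column heights now [1 6 1 0 0], max=6
Drop 3: S rot0 at col 0 lands with bottom-row=6; cleared 0 line(s) (total 0); column heights now [7 8 8 0 0], max=8
Drop 4: L rot3 at col 3 lands with bottom-row=0; cleared 0 line(s) (total 0); column heights now [7 8 8 3 3], max=8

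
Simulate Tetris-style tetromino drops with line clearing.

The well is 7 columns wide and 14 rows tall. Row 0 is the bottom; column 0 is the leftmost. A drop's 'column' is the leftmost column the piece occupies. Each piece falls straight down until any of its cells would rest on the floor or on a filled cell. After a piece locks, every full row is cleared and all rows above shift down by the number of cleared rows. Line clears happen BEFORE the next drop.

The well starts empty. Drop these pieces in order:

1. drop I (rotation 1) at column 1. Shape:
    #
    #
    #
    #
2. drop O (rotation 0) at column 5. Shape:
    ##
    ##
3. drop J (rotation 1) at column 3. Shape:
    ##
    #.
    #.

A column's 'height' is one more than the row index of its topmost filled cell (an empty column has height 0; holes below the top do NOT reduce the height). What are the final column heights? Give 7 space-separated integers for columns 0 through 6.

Answer: 0 4 0 3 3 2 2

Derivation:
Drop 1: I rot1 at col 1 lands with bottom-row=0; cleared 0 line(s) (total 0); column heights now [0 4 0 0 0 0 0], max=4
Drop 2: O rot0 at col 5 lands with bottom-row=0; cleared 0 line(s) (total 0); column heights now [0 4 0 0 0 2 2], max=4
Drop 3: J rot1 at col 3 lands with bottom-row=0; cleared 0 line(s) (total 0); column heights now [0 4 0 3 3 2 2], max=4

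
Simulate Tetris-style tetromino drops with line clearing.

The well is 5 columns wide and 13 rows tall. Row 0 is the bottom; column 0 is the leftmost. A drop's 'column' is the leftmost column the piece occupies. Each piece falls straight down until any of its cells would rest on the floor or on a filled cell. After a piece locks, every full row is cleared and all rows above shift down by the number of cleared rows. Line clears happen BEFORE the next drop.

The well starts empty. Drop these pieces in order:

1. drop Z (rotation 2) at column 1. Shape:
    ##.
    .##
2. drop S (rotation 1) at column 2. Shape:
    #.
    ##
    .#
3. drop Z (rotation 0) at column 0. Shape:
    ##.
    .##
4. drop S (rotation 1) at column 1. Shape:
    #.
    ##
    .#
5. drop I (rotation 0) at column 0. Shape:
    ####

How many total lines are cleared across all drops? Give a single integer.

Answer: 0

Derivation:
Drop 1: Z rot2 at col 1 lands with bottom-row=0; cleared 0 line(s) (total 0); column heights now [0 2 2 1 0], max=2
Drop 2: S rot1 at col 2 lands with bottom-row=1; cleared 0 line(s) (total 0); column heights now [0 2 4 3 0], max=4
Drop 3: Z rot0 at col 0 lands with bottom-row=4; cleared 0 line(s) (total 0); column heights now [6 6 5 3 0], max=6
Drop 4: S rot1 at col 1 lands with bottom-row=5; cleared 0 line(s) (total 0); column heights now [6 8 7 3 0], max=8
Drop 5: I rot0 at col 0 lands with bottom-row=8; cleared 0 line(s) (total 0); column heights now [9 9 9 9 0], max=9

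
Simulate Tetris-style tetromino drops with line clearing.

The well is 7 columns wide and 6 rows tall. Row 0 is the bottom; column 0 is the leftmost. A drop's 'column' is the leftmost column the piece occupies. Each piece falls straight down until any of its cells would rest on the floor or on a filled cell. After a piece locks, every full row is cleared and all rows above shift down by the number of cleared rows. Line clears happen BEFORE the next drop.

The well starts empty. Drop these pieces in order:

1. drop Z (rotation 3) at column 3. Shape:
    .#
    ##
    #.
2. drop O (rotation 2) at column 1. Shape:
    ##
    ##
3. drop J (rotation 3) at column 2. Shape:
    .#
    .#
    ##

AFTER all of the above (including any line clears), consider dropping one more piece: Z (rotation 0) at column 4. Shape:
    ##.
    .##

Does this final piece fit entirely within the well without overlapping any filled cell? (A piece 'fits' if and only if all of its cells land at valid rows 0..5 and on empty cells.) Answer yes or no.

Drop 1: Z rot3 at col 3 lands with bottom-row=0; cleared 0 line(s) (total 0); column heights now [0 0 0 2 3 0 0], max=3
Drop 2: O rot2 at col 1 lands with bottom-row=0; cleared 0 line(s) (total 0); column heights now [0 2 2 2 3 0 0], max=3
Drop 3: J rot3 at col 2 lands with bottom-row=2; cleared 0 line(s) (total 0); column heights now [0 2 3 5 3 0 0], max=5
Test piece Z rot0 at col 4 (width 3): heights before test = [0 2 3 5 3 0 0]; fits = True

Answer: yes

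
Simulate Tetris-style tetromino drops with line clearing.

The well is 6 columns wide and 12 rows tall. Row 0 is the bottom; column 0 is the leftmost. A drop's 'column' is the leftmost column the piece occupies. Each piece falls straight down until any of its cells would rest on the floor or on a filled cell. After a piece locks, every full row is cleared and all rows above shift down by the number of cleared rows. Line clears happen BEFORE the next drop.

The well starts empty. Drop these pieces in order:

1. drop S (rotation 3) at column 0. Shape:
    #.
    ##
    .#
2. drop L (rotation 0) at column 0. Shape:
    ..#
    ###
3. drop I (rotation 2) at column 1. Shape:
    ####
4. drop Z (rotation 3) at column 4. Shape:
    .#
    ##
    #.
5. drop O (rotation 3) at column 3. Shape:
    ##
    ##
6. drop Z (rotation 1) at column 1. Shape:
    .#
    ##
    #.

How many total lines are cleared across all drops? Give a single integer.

Answer: 0

Derivation:
Drop 1: S rot3 at col 0 lands with bottom-row=0; cleared 0 line(s) (total 0); column heights now [3 2 0 0 0 0], max=3
Drop 2: L rot0 at col 0 lands with bottom-row=3; cleared 0 line(s) (total 0); column heights now [4 4 5 0 0 0], max=5
Drop 3: I rot2 at col 1 lands with bottom-row=5; cleared 0 line(s) (total 0); column heights now [4 6 6 6 6 0], max=6
Drop 4: Z rot3 at col 4 lands with bottom-row=6; cleared 0 line(s) (total 0); column heights now [4 6 6 6 8 9], max=9
Drop 5: O rot3 at col 3 lands with bottom-row=8; cleared 0 line(s) (total 0); column heights now [4 6 6 10 10 9], max=10
Drop 6: Z rot1 at col 1 lands with bottom-row=6; cleared 0 line(s) (total 0); column heights now [4 8 9 10 10 9], max=10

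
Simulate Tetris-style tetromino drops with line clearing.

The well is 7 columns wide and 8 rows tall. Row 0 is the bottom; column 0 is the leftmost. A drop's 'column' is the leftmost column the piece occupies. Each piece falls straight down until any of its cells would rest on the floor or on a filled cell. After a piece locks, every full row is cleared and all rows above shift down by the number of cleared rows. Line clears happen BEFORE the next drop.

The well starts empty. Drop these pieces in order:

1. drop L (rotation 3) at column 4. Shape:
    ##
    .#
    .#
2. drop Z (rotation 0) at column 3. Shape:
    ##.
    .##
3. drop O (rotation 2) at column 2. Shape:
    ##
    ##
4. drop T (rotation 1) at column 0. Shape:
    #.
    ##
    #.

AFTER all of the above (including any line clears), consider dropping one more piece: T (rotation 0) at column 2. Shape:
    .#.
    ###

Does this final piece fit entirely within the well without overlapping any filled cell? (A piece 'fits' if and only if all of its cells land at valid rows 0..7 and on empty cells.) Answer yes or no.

Drop 1: L rot3 at col 4 lands with bottom-row=0; cleared 0 line(s) (total 0); column heights now [0 0 0 0 3 3 0], max=3
Drop 2: Z rot0 at col 3 lands with bottom-row=3; cleared 0 line(s) (total 0); column heights now [0 0 0 5 5 4 0], max=5
Drop 3: O rot2 at col 2 lands with bottom-row=5; cleared 0 line(s) (total 0); column heights now [0 0 7 7 5 4 0], max=7
Drop 4: T rot1 at col 0 lands with bottom-row=0; cleared 0 line(s) (total 0); column heights now [3 2 7 7 5 4 0], max=7
Test piece T rot0 at col 2 (width 3): heights before test = [3 2 7 7 5 4 0]; fits = False

Answer: no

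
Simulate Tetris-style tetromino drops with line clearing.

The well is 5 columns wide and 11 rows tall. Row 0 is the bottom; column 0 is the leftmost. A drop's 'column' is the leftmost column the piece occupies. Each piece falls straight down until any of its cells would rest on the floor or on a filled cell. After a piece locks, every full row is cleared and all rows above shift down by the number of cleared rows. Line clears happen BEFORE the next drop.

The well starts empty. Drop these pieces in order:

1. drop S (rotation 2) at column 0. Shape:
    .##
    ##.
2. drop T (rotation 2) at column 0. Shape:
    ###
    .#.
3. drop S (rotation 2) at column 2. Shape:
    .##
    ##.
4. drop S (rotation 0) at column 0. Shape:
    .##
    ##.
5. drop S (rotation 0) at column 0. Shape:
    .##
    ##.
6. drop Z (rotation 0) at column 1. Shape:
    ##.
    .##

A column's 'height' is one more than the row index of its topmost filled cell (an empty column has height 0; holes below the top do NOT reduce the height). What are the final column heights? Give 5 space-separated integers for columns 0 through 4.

Drop 1: S rot2 at col 0 lands with bottom-row=0; cleared 0 line(s) (total 0); column heights now [1 2 2 0 0], max=2
Drop 2: T rot2 at col 0 lands with bottom-row=2; cleared 0 line(s) (total 0); column heights now [4 4 4 0 0], max=4
Drop 3: S rot2 at col 2 lands with bottom-row=4; cleared 0 line(s) (total 0); column heights now [4 4 5 6 6], max=6
Drop 4: S rot0 at col 0 lands with bottom-row=4; cleared 0 line(s) (total 0); column heights now [5 6 6 6 6], max=6
Drop 5: S rot0 at col 0 lands with bottom-row=6; cleared 0 line(s) (total 0); column heights now [7 8 8 6 6], max=8
Drop 6: Z rot0 at col 1 lands with bottom-row=8; cleared 0 line(s) (total 0); column heights now [7 10 10 9 6], max=10

Answer: 7 10 10 9 6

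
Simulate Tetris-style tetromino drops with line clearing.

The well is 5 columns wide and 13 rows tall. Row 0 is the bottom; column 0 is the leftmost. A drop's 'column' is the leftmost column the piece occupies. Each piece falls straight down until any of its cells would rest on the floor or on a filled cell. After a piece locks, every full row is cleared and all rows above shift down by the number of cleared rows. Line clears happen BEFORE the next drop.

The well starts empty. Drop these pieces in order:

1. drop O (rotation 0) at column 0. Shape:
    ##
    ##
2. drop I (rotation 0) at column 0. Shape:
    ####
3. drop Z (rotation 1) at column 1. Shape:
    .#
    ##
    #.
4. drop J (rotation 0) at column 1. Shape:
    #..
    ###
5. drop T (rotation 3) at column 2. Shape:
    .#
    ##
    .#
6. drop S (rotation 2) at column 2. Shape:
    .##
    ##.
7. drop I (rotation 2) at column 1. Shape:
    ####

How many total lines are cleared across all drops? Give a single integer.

Answer: 0

Derivation:
Drop 1: O rot0 at col 0 lands with bottom-row=0; cleared 0 line(s) (total 0); column heights now [2 2 0 0 0], max=2
Drop 2: I rot0 at col 0 lands with bottom-row=2; cleared 0 line(s) (total 0); column heights now [3 3 3 3 0], max=3
Drop 3: Z rot1 at col 1 lands with bottom-row=3; cleared 0 line(s) (total 0); column heights now [3 5 6 3 0], max=6
Drop 4: J rot0 at col 1 lands with bottom-row=6; cleared 0 line(s) (total 0); column heights now [3 8 7 7 0], max=8
Drop 5: T rot3 at col 2 lands with bottom-row=7; cleared 0 line(s) (total 0); column heights now [3 8 9 10 0], max=10
Drop 6: S rot2 at col 2 lands with bottom-row=10; cleared 0 line(s) (total 0); column heights now [3 8 11 12 12], max=12
Drop 7: I rot2 at col 1 lands with bottom-row=12; cleared 0 line(s) (total 0); column heights now [3 13 13 13 13], max=13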